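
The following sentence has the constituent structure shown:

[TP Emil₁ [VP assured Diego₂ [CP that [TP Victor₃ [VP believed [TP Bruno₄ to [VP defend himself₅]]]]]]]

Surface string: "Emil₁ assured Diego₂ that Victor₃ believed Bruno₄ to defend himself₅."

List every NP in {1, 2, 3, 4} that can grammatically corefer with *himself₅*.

{4}

*himself* is an anaphor, so Principle A applies: it must be bound in its binding domain.
Binding domain of *himself₅*: the embedded TP, whose subject is Bruno₄.
*Emil₁* c-commands the anaphor but is outside its binding domain → cannot satisfy Principle A.
*Diego₂* c-commands the anaphor but is outside its binding domain → cannot satisfy Principle A.
*Victor₃* c-commands the anaphor but is outside its binding domain → cannot satisfy Principle A.
*Bruno₄* c-commands the anaphor within its binding domain → licit binder.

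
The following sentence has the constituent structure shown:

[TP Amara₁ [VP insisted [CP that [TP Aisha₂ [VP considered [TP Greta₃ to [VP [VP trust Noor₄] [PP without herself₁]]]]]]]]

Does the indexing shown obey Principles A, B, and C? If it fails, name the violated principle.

The two coindexed NPs are *Amara₁* and *herself₁*.
*herself₁* is an anaphor. Principle A requires it to be bound within its binding domain — the embedded TP, whose subject is Greta₃.
Within that domain it is c-commanded by *Greta₃*, which does not share its index.
*Amara₁* does c-command the anaphor, but from outside its binding domain.
The anaphor is unbound in its domain → Principle A violation.

Principle A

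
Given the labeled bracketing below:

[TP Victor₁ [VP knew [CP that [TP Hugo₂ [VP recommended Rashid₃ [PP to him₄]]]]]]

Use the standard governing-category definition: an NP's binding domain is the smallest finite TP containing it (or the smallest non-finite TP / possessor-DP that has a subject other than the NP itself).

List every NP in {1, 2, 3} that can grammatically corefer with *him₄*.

*him* is a pronoun, so Principle B applies: it must be free in its binding domain.
Binding domain of *him₄*: the embedded TP, whose subject is Hugo₂.
*Victor₁* c-commands the pronoun but from outside its binding domain, and is not c-commanded by it → coindexation permitted.
*Hugo₂* c-commands the pronoun within its binding domain → coindexation would violate Principle B.
*Rashid₃* c-commands the pronoun within its binding domain → coindexation would violate Principle B.

{1}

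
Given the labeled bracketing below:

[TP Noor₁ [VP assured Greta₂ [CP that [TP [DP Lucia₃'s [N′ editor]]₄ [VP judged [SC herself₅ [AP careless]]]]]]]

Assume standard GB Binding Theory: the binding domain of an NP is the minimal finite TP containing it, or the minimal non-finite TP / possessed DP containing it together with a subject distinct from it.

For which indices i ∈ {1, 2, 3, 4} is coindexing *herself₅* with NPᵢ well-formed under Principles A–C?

*herself* is an anaphor, so Principle A applies: it must be bound in its binding domain.
Binding domain of *herself₅*: the embedded TP, whose subject is [Lucia₃'s editor]₄.
*Noor₁* c-commands the anaphor but is outside its binding domain → cannot satisfy Principle A.
*Greta₂* c-commands the anaphor but is outside its binding domain → cannot satisfy Principle A.
*Lucia₃* does not c-command the anaphor → cannot bind it.
*[Lucia₃'s editor]₄* c-commands the anaphor within its binding domain → licit binder.

{4}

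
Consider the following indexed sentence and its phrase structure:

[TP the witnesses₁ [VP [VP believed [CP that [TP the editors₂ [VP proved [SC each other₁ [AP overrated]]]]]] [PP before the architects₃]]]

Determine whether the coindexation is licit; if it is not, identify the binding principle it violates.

Principle A

The two coindexed NPs are *the witnesses₁* and *each other₁*.
*each other₁* is an anaphor. Principle A requires it to be bound within its binding domain — the embedded TP, whose subject is the editors₂.
Within that domain it is c-commanded by *the editors₂*, which does not share its index.
*the witnesses₁* does c-command the anaphor, but from outside its binding domain.
The anaphor is unbound in its domain → Principle A violation.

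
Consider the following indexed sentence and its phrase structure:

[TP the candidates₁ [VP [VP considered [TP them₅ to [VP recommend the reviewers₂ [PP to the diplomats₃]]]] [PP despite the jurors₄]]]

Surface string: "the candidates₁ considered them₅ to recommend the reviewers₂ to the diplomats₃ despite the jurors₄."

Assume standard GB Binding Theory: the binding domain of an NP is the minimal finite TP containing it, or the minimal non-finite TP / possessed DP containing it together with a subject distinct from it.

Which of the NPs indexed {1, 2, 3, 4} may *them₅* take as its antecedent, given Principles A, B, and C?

*them* is a pronoun, so Principle B applies: it must be free in its binding domain.
Binding domain of *them₅*: the matrix TP, whose subject is the candidates₁.
*the candidates₁* c-commands the pronoun within its binding domain → coindexation would violate Principle B.
*the reviewers₂*: the pronoun c-commands this R-expression → coindexation would violate Principle C on *the reviewers₂*.
*the diplomats₃*: the pronoun c-commands this R-expression → coindexation would violate Principle C on *the diplomats₃*.
*the jurors₄* and the pronoun do not c-command one another → neither Principle B nor Principle C is at stake; coindexation permitted.

{4}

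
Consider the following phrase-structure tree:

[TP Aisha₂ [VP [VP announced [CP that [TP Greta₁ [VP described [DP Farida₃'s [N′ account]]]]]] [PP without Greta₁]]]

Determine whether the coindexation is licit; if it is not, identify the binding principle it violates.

grammatical

The two coindexed NPs are *Greta₁* and *Greta₁*.
*Greta₁* is an R-expression; no coindexed NP c-commands it, so Principle C holds.
*Greta₁* is an R-expression; *Greta₁* does not c-command it, and no other NP shares its index, so Principle C is satisfied.
All principles are respected.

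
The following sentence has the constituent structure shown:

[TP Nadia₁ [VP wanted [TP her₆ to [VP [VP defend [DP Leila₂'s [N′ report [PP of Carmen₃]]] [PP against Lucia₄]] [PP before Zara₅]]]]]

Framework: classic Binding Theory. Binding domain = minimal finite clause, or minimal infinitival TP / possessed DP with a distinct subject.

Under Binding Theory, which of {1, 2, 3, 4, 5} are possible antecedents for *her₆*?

none

*her* is a pronoun, so Principle B applies: it must be free in its binding domain.
Binding domain of *her₆*: the matrix TP, whose subject is Nadia₁.
*Nadia₁* c-commands the pronoun within its binding domain → coindexation would violate Principle B.
*Leila₂*: the pronoun c-commands this R-expression → coindexation would violate Principle C on *Leila₂*.
*Carmen₃*: the pronoun c-commands this R-expression → coindexation would violate Principle C on *Carmen₃*.
*Lucia₄*: the pronoun c-commands this R-expression → coindexation would violate Principle C on *Lucia₄*.
*Zara₅*: the pronoun c-commands this R-expression → coindexation would violate Principle C on *Zara₅*.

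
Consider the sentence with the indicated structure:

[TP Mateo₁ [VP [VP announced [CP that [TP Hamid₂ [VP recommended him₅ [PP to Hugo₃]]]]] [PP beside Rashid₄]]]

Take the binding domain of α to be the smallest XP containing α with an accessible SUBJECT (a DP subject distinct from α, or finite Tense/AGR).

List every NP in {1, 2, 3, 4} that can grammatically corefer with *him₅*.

{1, 4}

*him* is a pronoun, so Principle B applies: it must be free in its binding domain.
Binding domain of *him₅*: the embedded TP, whose subject is Hamid₂.
*Mateo₁* c-commands the pronoun but from outside its binding domain, and is not c-commanded by it → coindexation permitted.
*Hamid₂* c-commands the pronoun within its binding domain → coindexation would violate Principle B.
*Hugo₃*: the pronoun c-commands this R-expression → coindexation would violate Principle C on *Hugo₃*.
*Rashid₄* and the pronoun do not c-command one another → neither Principle B nor Principle C is at stake; coindexation permitted.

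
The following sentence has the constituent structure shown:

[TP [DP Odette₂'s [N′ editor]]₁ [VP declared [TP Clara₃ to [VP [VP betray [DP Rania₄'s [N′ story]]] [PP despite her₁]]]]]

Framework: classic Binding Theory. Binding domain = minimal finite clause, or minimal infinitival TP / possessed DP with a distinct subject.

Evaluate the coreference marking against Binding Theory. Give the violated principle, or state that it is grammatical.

The two coindexed NPs are *[Odette₂'s editor]₁* and *her₁*.
*her₁* is a pronoun; its binding domain is the embedded TP, whose subject is Clara₃. Within that domain it is c-commanded only by *Clara₃*, which carries a different index — the pronoun is free locally, so Principle B holds.
*[Odette₂'s editor]₁* is an R-expression; *her₁* does not c-command it, and no other NP shares its index, so Principle C is satisfied.
All principles are respected.

grammatical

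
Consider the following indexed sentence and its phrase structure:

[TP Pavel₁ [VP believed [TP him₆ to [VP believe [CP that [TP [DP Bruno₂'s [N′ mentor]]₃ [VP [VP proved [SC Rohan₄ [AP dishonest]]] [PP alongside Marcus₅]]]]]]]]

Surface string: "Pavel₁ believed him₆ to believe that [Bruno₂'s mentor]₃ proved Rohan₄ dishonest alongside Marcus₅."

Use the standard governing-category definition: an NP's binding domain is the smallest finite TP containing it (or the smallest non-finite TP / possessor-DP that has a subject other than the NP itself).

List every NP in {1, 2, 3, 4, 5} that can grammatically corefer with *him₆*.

none

*him* is a pronoun, so Principle B applies: it must be free in its binding domain.
Binding domain of *him₆*: the matrix TP, whose subject is Pavel₁.
*Pavel₁* c-commands the pronoun within its binding domain → coindexation would violate Principle B.
*Bruno₂*: the pronoun c-commands this R-expression → coindexation would violate Principle C on *Bruno₂*.
*[Bruno₂'s mentor]₃*: the pronoun c-commands this R-expression → coindexation would violate Principle C on *[Bruno₂'s mentor]₃*.
*Rohan₄*: the pronoun c-commands this R-expression → coindexation would violate Principle C on *Rohan₄*.
*Marcus₅*: the pronoun c-commands this R-expression → coindexation would violate Principle C on *Marcus₅*.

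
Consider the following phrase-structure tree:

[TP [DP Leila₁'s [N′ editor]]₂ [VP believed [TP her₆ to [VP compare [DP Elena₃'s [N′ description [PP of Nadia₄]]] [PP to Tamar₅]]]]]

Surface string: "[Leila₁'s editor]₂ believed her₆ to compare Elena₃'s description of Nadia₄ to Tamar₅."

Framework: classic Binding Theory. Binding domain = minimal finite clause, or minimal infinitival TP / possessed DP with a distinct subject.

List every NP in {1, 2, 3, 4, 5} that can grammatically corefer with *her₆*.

*her* is a pronoun, so Principle B applies: it must be free in its binding domain.
Binding domain of *her₆*: the matrix TP, whose subject is [Leila₁'s editor]₂.
*Leila₁* and the pronoun do not c-command one another → neither Principle B nor Principle C is at stake; coindexation permitted.
*[Leila₁'s editor]₂* c-commands the pronoun within its binding domain → coindexation would violate Principle B.
*Elena₃*: the pronoun c-commands this R-expression → coindexation would violate Principle C on *Elena₃*.
*Nadia₄*: the pronoun c-commands this R-expression → coindexation would violate Principle C on *Nadia₄*.
*Tamar₅*: the pronoun c-commands this R-expression → coindexation would violate Principle C on *Tamar₅*.

{1}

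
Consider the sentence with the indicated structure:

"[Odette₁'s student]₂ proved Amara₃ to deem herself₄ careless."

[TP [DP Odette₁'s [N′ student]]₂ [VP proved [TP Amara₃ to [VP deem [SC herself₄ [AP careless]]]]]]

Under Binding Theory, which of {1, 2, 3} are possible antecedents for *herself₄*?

{3}

*herself* is an anaphor, so Principle A applies: it must be bound in its binding domain.
Binding domain of *herself₄*: the embedded TP, whose subject is Amara₃.
*Odette₁* does not c-command the anaphor → cannot bind it.
*[Odette₁'s student]₂* c-commands the anaphor but is outside its binding domain → cannot satisfy Principle A.
*Amara₃* c-commands the anaphor within its binding domain → licit binder.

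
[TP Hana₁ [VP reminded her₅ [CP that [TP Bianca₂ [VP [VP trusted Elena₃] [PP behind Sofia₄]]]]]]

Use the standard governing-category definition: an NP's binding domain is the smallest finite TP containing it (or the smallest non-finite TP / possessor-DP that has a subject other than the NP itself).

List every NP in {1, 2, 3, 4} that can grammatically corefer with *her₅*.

none

*her* is a pronoun, so Principle B applies: it must be free in its binding domain.
Binding domain of *her₅*: the matrix TP, whose subject is Hana₁.
*Hana₁* c-commands the pronoun within its binding domain → coindexation would violate Principle B.
*Bianca₂*: the pronoun c-commands this R-expression → coindexation would violate Principle C on *Bianca₂*.
*Elena₃*: the pronoun c-commands this R-expression → coindexation would violate Principle C on *Elena₃*.
*Sofia₄*: the pronoun c-commands this R-expression → coindexation would violate Principle C on *Sofia₄*.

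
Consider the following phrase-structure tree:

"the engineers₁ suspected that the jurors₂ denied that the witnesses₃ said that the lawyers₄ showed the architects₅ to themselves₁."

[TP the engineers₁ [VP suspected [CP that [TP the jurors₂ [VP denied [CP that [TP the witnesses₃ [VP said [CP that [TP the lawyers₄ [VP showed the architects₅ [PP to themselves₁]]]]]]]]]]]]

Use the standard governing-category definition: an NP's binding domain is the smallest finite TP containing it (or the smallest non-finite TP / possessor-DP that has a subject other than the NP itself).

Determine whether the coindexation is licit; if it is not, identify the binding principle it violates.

The two coindexed NPs are *the engineers₁* and *themselves₁*.
*themselves₁* is an anaphor. Principle A requires it to be bound within its binding domain — the embedded TP, whose subject is the lawyers₄.
Within that domain it is c-commanded by *the lawyers₄*, *the architects₅*, none of which share its index.
*the engineers₁* does c-command the anaphor, but from outside its binding domain.
The anaphor is unbound in its domain → Principle A violation.

Principle A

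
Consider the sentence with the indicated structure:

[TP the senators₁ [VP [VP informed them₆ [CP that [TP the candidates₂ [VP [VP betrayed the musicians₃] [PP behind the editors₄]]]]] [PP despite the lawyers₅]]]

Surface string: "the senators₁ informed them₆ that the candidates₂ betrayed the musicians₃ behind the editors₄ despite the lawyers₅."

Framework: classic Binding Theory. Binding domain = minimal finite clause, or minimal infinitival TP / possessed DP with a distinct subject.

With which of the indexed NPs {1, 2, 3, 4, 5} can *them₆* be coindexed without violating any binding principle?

*them* is a pronoun, so Principle B applies: it must be free in its binding domain.
Binding domain of *them₆*: the matrix TP, whose subject is the senators₁.
*the senators₁* c-commands the pronoun within its binding domain → coindexation would violate Principle B.
*the candidates₂*: the pronoun c-commands this R-expression → coindexation would violate Principle C on *the candidates₂*.
*the musicians₃*: the pronoun c-commands this R-expression → coindexation would violate Principle C on *the musicians₃*.
*the editors₄*: the pronoun c-commands this R-expression → coindexation would violate Principle C on *the editors₄*.
*the lawyers₅* and the pronoun do not c-command one another → neither Principle B nor Principle C is at stake; coindexation permitted.

{5}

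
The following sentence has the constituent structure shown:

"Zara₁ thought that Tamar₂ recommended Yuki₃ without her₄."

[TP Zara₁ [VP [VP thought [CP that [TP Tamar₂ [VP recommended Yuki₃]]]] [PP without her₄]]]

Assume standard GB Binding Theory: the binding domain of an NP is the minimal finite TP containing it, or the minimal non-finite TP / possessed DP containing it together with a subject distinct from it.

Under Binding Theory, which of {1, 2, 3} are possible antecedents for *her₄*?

*her* is a pronoun, so Principle B applies: it must be free in its binding domain.
Binding domain of *her₄*: the matrix TP, whose subject is Zara₁.
*Zara₁* c-commands the pronoun within its binding domain → coindexation would violate Principle B.
*Tamar₂* and the pronoun do not c-command one another → neither Principle B nor Principle C is at stake; coindexation permitted.
*Yuki₃* and the pronoun do not c-command one another → neither Principle B nor Principle C is at stake; coindexation permitted.

{2, 3}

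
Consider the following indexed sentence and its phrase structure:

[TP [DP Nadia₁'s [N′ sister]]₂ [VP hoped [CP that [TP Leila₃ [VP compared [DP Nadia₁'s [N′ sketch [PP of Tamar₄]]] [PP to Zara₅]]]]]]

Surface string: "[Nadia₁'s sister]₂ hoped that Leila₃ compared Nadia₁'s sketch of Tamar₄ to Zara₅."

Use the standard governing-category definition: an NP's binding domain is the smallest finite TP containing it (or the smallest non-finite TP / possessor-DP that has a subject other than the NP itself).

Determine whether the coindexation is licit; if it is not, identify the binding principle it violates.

The two coindexed NPs are *Nadia₁* and *Nadia₁*.
*Nadia₁* is an R-expression; no coindexed NP c-commands it, so Principle C holds.
*Nadia₁* is an R-expression; *Nadia₁* does not c-command it, and no other NP shares its index, so Principle C is satisfied.
All principles are respected.

grammatical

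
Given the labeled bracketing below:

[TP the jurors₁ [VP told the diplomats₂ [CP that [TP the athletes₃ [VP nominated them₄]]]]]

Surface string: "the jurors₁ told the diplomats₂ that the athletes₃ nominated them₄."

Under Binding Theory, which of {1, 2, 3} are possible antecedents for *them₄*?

{1, 2}

*them* is a pronoun, so Principle B applies: it must be free in its binding domain.
Binding domain of *them₄*: the embedded TP, whose subject is the athletes₃.
*the jurors₁* c-commands the pronoun but from outside its binding domain, and is not c-commanded by it → coindexation permitted.
*the diplomats₂* c-commands the pronoun but from outside its binding domain, and is not c-commanded by it → coindexation permitted.
*the athletes₃* c-commands the pronoun within its binding domain → coindexation would violate Principle B.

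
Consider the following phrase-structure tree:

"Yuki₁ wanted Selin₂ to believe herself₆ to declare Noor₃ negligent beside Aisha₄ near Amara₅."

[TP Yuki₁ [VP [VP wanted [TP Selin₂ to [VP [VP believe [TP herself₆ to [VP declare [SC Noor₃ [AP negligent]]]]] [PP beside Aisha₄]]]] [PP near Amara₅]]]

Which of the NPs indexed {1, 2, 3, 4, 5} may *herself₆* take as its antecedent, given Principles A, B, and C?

{2}

*herself* is an anaphor, so Principle A applies: it must be bound in its binding domain.
Binding domain of *herself₆*: the embedded TP, whose subject is Selin₂.
*Yuki₁* c-commands the anaphor but is outside its binding domain → cannot satisfy Principle A.
*Selin₂* c-commands the anaphor within its binding domain → licit binder.
*Noor₃* does not c-command the anaphor → cannot bind it.
*Aisha₄* does not c-command the anaphor → cannot bind it.
*Amara₅* does not c-command the anaphor → cannot bind it.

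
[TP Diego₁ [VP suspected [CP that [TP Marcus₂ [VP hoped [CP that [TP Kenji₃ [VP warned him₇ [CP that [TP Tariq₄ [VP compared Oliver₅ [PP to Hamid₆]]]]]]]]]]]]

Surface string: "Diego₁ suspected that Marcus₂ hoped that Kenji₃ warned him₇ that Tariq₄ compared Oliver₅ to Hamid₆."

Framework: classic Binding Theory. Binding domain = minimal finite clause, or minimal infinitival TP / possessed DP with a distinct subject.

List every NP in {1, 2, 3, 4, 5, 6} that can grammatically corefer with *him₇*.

*him* is a pronoun, so Principle B applies: it must be free in its binding domain.
Binding domain of *him₇*: the embedded TP, whose subject is Kenji₃.
*Diego₁* c-commands the pronoun but from outside its binding domain, and is not c-commanded by it → coindexation permitted.
*Marcus₂* c-commands the pronoun but from outside its binding domain, and is not c-commanded by it → coindexation permitted.
*Kenji₃* c-commands the pronoun within its binding domain → coindexation would violate Principle B.
*Tariq₄*: the pronoun c-commands this R-expression → coindexation would violate Principle C on *Tariq₄*.
*Oliver₅*: the pronoun c-commands this R-expression → coindexation would violate Principle C on *Oliver₅*.
*Hamid₆*: the pronoun c-commands this R-expression → coindexation would violate Principle C on *Hamid₆*.

{1, 2}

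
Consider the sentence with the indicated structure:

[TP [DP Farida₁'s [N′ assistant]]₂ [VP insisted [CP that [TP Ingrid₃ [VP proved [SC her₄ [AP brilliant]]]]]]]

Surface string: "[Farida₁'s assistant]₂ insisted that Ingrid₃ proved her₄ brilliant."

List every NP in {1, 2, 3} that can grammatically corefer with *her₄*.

{1, 2}

*her* is a pronoun, so Principle B applies: it must be free in its binding domain.
Binding domain of *her₄*: the embedded TP, whose subject is Ingrid₃.
*Farida₁* and the pronoun do not c-command one another → neither Principle B nor Principle C is at stake; coindexation permitted.
*[Farida₁'s assistant]₂* c-commands the pronoun but from outside its binding domain, and is not c-commanded by it → coindexation permitted.
*Ingrid₃* c-commands the pronoun within its binding domain → coindexation would violate Principle B.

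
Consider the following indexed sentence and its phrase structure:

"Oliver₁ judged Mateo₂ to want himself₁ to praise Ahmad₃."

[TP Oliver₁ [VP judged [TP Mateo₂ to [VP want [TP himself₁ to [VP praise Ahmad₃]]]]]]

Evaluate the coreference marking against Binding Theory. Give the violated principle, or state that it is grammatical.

The two coindexed NPs are *Oliver₁* and *himself₁*.
*himself₁* is an anaphor. Principle A requires it to be bound within its binding domain — the embedded TP, whose subject is Mateo₂.
Within that domain it is c-commanded by *Mateo₂*, which does not share its index.
*Oliver₁* does c-command the anaphor, but from outside its binding domain.
The anaphor is unbound in its domain → Principle A violation.

Principle A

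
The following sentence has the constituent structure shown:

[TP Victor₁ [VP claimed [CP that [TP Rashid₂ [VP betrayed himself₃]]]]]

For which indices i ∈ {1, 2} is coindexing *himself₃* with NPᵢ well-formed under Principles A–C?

*himself* is an anaphor, so Principle A applies: it must be bound in its binding domain.
Binding domain of *himself₃*: the embedded TP, whose subject is Rashid₂.
*Victor₁* c-commands the anaphor but is outside its binding domain → cannot satisfy Principle A.
*Rashid₂* c-commands the anaphor within its binding domain → licit binder.

{2}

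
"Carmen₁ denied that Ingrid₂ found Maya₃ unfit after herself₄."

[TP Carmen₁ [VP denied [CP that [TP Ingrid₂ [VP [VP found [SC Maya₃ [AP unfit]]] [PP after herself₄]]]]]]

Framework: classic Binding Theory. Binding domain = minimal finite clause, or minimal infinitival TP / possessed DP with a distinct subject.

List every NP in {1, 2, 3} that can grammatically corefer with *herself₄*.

{2}

*herself* is an anaphor, so Principle A applies: it must be bound in its binding domain.
Binding domain of *herself₄*: the embedded TP, whose subject is Ingrid₂.
*Carmen₁* c-commands the anaphor but is outside its binding domain → cannot satisfy Principle A.
*Ingrid₂* c-commands the anaphor within its binding domain → licit binder.
*Maya₃* does not c-command the anaphor → cannot bind it.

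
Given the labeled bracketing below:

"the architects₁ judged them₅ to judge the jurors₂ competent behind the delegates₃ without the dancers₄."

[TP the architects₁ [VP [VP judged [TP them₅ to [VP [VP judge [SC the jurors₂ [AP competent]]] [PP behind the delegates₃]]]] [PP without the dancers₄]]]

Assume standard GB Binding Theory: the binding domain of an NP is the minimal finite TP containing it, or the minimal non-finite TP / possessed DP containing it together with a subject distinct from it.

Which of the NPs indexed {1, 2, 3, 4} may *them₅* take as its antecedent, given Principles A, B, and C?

{4}

*them* is a pronoun, so Principle B applies: it must be free in its binding domain.
Binding domain of *them₅*: the matrix TP, whose subject is the architects₁.
*the architects₁* c-commands the pronoun within its binding domain → coindexation would violate Principle B.
*the jurors₂*: the pronoun c-commands this R-expression → coindexation would violate Principle C on *the jurors₂*.
*the delegates₃*: the pronoun c-commands this R-expression → coindexation would violate Principle C on *the delegates₃*.
*the dancers₄* and the pronoun do not c-command one another → neither Principle B nor Principle C is at stake; coindexation permitted.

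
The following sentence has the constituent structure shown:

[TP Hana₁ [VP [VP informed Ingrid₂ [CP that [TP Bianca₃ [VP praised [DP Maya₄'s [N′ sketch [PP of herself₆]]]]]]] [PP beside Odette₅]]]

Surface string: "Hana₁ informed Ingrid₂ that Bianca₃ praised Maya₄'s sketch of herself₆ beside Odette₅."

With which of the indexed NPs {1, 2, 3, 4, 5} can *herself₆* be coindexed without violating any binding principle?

*herself* is an anaphor, so Principle A applies: it must be bound in its binding domain.
Binding domain of *herself₆*: the possessed DP, whose subject is Maya₄.
*Hana₁* c-commands the anaphor but is outside its binding domain → cannot satisfy Principle A.
*Ingrid₂* c-commands the anaphor but is outside its binding domain → cannot satisfy Principle A.
*Bianca₃* c-commands the anaphor but is outside its binding domain → cannot satisfy Principle A.
*Maya₄* c-commands the anaphor within its binding domain → licit binder.
*Odette₅* does not c-command the anaphor → cannot bind it.

{4}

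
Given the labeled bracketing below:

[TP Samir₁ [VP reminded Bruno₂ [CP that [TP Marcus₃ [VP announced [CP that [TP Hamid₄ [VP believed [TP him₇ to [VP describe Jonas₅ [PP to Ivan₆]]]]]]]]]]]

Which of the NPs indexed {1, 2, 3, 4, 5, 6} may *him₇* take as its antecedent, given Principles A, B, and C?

*him* is a pronoun, so Principle B applies: it must be free in its binding domain.
Binding domain of *him₇*: the embedded TP, whose subject is Hamid₄.
*Samir₁* c-commands the pronoun but from outside its binding domain, and is not c-commanded by it → coindexation permitted.
*Bruno₂* c-commands the pronoun but from outside its binding domain, and is not c-commanded by it → coindexation permitted.
*Marcus₃* c-commands the pronoun but from outside its binding domain, and is not c-commanded by it → coindexation permitted.
*Hamid₄* c-commands the pronoun within its binding domain → coindexation would violate Principle B.
*Jonas₅*: the pronoun c-commands this R-expression → coindexation would violate Principle C on *Jonas₅*.
*Ivan₆*: the pronoun c-commands this R-expression → coindexation would violate Principle C on *Ivan₆*.

{1, 2, 3}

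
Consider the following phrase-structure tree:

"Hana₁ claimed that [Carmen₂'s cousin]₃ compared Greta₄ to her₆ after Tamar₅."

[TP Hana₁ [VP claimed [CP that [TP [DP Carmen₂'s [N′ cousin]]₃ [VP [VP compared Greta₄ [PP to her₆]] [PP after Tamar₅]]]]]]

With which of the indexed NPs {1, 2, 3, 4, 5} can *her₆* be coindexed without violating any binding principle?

{1, 2, 5}

*her* is a pronoun, so Principle B applies: it must be free in its binding domain.
Binding domain of *her₆*: the embedded TP, whose subject is [Carmen₂'s cousin]₃.
*Hana₁* c-commands the pronoun but from outside its binding domain, and is not c-commanded by it → coindexation permitted.
*Carmen₂* and the pronoun do not c-command one another → neither Principle B nor Principle C is at stake; coindexation permitted.
*[Carmen₂'s cousin]₃* c-commands the pronoun within its binding domain → coindexation would violate Principle B.
*Greta₄* c-commands the pronoun within its binding domain → coindexation would violate Principle B.
*Tamar₅* and the pronoun do not c-command one another → neither Principle B nor Principle C is at stake; coindexation permitted.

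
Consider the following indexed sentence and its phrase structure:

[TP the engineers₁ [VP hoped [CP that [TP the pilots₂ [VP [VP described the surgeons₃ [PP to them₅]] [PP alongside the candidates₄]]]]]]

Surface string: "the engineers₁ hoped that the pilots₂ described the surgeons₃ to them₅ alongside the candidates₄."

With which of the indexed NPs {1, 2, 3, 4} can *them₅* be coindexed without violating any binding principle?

{1, 4}

*them* is a pronoun, so Principle B applies: it must be free in its binding domain.
Binding domain of *them₅*: the embedded TP, whose subject is the pilots₂.
*the engineers₁* c-commands the pronoun but from outside its binding domain, and is not c-commanded by it → coindexation permitted.
*the pilots₂* c-commands the pronoun within its binding domain → coindexation would violate Principle B.
*the surgeons₃* c-commands the pronoun within its binding domain → coindexation would violate Principle B.
*the candidates₄* and the pronoun do not c-command one another → neither Principle B nor Principle C is at stake; coindexation permitted.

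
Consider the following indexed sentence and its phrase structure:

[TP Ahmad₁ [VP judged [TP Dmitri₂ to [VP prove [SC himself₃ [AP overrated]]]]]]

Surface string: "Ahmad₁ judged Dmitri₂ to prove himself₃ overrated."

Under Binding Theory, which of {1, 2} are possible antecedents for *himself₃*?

{2}

*himself* is an anaphor, so Principle A applies: it must be bound in its binding domain.
Binding domain of *himself₃*: the embedded TP, whose subject is Dmitri₂.
*Ahmad₁* c-commands the anaphor but is outside its binding domain → cannot satisfy Principle A.
*Dmitri₂* c-commands the anaphor within its binding domain → licit binder.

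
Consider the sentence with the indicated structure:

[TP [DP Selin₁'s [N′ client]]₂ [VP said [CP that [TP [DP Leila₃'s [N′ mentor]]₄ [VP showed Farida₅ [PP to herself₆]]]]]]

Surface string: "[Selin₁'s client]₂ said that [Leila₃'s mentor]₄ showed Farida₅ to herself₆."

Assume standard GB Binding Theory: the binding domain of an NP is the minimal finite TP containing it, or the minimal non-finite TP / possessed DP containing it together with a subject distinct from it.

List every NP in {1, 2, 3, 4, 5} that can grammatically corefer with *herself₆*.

{4, 5}

*herself* is an anaphor, so Principle A applies: it must be bound in its binding domain.
Binding domain of *herself₆*: the embedded TP, whose subject is [Leila₃'s mentor]₄.
*Selin₁* does not c-command the anaphor → cannot bind it.
*[Selin₁'s client]₂* c-commands the anaphor but is outside its binding domain → cannot satisfy Principle A.
*Leila₃* does not c-command the anaphor → cannot bind it.
*[Leila₃'s mentor]₄* c-commands the anaphor within its binding domain → licit binder.
*Farida₅* c-commands the anaphor within its binding domain → licit binder.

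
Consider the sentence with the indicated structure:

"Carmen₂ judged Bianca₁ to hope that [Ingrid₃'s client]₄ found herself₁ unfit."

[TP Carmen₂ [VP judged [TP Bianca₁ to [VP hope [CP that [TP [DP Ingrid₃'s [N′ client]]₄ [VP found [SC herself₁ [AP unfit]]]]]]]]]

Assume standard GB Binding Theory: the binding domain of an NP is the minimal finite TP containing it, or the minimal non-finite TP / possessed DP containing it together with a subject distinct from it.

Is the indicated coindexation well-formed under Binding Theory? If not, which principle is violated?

Principle A

The two coindexed NPs are *Bianca₁* and *herself₁*.
*herself₁* is an anaphor. Principle A requires it to be bound within its binding domain — the embedded TP, whose subject is [Ingrid₃'s client]₄.
Within that domain it is c-commanded by *[Ingrid₃'s client]₄*, which does not share its index.
*Bianca₁* does c-command the anaphor, but from outside its binding domain.
The anaphor is unbound in its domain → Principle A violation.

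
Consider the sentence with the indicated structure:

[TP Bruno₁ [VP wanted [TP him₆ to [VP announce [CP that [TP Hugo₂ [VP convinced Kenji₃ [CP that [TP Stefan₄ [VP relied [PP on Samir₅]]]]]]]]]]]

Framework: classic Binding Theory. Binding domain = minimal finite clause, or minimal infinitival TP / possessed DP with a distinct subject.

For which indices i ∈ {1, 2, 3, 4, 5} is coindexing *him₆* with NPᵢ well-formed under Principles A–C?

none

*him* is a pronoun, so Principle B applies: it must be free in its binding domain.
Binding domain of *him₆*: the matrix TP, whose subject is Bruno₁.
*Bruno₁* c-commands the pronoun within its binding domain → coindexation would violate Principle B.
*Hugo₂*: the pronoun c-commands this R-expression → coindexation would violate Principle C on *Hugo₂*.
*Kenji₃*: the pronoun c-commands this R-expression → coindexation would violate Principle C on *Kenji₃*.
*Stefan₄*: the pronoun c-commands this R-expression → coindexation would violate Principle C on *Stefan₄*.
*Samir₅*: the pronoun c-commands this R-expression → coindexation would violate Principle C on *Samir₅*.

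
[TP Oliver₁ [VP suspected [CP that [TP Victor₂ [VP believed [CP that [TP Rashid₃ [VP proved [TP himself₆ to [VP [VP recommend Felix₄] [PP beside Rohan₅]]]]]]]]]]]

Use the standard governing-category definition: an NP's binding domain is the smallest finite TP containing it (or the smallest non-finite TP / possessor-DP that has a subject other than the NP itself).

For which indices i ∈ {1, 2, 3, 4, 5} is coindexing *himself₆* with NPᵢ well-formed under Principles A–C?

{3}

*himself* is an anaphor, so Principle A applies: it must be bound in its binding domain.
Binding domain of *himself₆*: the embedded TP, whose subject is Rashid₃.
*Oliver₁* c-commands the anaphor but is outside its binding domain → cannot satisfy Principle A.
*Victor₂* c-commands the anaphor but is outside its binding domain → cannot satisfy Principle A.
*Rashid₃* c-commands the anaphor within its binding domain → licit binder.
*Felix₄* does not c-command the anaphor → cannot bind it.
*Rohan₅* does not c-command the anaphor → cannot bind it.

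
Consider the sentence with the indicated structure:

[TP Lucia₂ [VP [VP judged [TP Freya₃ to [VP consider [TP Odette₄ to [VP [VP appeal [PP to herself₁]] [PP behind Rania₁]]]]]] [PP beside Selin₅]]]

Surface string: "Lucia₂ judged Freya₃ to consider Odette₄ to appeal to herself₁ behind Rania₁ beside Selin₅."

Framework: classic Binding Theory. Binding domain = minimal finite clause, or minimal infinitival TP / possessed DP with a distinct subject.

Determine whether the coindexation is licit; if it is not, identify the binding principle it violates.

The two coindexed NPs are *Rania₁* and *herself₁*.
*herself₁* is an anaphor. Principle A requires it to be bound within its binding domain — the embedded TP, whose subject is Odette₄.
Within that domain it is c-commanded by *Odette₄*, which does not share its index.
*Rania₁* does not c-command the anaphor at all.
The anaphor is unbound in its domain → Principle A violation.

Principle A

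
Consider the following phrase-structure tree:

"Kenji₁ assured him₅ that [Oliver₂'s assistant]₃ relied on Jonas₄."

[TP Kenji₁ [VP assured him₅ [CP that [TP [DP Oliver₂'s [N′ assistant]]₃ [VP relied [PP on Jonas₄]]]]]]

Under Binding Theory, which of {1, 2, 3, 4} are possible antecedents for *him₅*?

*him* is a pronoun, so Principle B applies: it must be free in its binding domain.
Binding domain of *him₅*: the matrix TP, whose subject is Kenji₁.
*Kenji₁* c-commands the pronoun within its binding domain → coindexation would violate Principle B.
*Oliver₂*: the pronoun c-commands this R-expression → coindexation would violate Principle C on *Oliver₂*.
*[Oliver₂'s assistant]₃*: the pronoun c-commands this R-expression → coindexation would violate Principle C on *[Oliver₂'s assistant]₃*.
*Jonas₄*: the pronoun c-commands this R-expression → coindexation would violate Principle C on *Jonas₄*.

none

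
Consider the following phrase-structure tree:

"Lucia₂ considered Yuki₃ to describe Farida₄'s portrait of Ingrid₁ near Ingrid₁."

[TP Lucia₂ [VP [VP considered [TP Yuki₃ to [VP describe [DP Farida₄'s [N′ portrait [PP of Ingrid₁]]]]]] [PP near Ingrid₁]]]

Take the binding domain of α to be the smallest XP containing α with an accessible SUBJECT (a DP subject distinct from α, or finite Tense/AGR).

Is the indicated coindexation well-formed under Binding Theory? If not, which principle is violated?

grammatical

The two coindexed NPs are *Ingrid₁* and *Ingrid₁*.
*Ingrid₁* is an R-expression; no coindexed NP c-commands it, so Principle C holds.
*Ingrid₁* is an R-expression; *Ingrid₁* does not c-command it, and no other NP shares its index, so Principle C is satisfied.
All principles are respected.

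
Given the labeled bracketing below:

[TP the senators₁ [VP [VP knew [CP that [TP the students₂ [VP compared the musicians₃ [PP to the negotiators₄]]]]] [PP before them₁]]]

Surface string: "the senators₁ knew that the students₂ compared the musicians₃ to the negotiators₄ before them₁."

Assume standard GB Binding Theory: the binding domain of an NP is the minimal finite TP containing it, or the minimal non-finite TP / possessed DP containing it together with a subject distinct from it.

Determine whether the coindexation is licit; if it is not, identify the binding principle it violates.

Principle B

The two coindexed NPs are *the senators₁* and *them₁*.
*them₁* is a pronoun. Its binding domain is the matrix TP, whose subject is the senators₁.
*the senators₁* c-commands it within that domain and carries the same index.
The pronoun is locally bound → Principle B violation.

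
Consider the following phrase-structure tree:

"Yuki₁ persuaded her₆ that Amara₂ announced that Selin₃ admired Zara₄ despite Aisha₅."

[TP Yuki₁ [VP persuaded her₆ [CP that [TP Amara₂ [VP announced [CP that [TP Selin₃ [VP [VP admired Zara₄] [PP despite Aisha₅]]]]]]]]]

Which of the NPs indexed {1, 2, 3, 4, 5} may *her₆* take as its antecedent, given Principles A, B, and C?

*her* is a pronoun, so Principle B applies: it must be free in its binding domain.
Binding domain of *her₆*: the matrix TP, whose subject is Yuki₁.
*Yuki₁* c-commands the pronoun within its binding domain → coindexation would violate Principle B.
*Amara₂*: the pronoun c-commands this R-expression → coindexation would violate Principle C on *Amara₂*.
*Selin₃*: the pronoun c-commands this R-expression → coindexation would violate Principle C on *Selin₃*.
*Zara₄*: the pronoun c-commands this R-expression → coindexation would violate Principle C on *Zara₄*.
*Aisha₅*: the pronoun c-commands this R-expression → coindexation would violate Principle C on *Aisha₅*.

none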